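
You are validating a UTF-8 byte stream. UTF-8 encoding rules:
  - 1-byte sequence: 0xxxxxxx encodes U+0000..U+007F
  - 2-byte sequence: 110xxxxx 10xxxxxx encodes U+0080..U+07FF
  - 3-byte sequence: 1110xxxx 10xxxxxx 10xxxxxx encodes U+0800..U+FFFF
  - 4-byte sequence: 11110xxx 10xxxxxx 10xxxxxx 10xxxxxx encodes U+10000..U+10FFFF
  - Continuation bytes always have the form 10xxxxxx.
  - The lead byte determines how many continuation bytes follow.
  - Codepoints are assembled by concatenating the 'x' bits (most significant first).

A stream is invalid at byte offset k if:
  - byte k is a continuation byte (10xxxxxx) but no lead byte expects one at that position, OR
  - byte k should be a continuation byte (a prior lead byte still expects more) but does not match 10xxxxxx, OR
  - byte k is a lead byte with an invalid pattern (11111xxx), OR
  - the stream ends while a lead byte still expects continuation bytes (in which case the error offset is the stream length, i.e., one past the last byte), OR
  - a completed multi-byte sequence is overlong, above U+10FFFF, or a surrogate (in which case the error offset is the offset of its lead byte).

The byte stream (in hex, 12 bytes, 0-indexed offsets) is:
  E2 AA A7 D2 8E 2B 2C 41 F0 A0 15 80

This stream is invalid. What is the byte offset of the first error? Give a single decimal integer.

Answer: 10

Derivation:
Byte[0]=E2: 3-byte lead, need 2 cont bytes. acc=0x2
Byte[1]=AA: continuation. acc=(acc<<6)|0x2A=0xAA
Byte[2]=A7: continuation. acc=(acc<<6)|0x27=0x2AA7
Completed: cp=U+2AA7 (starts at byte 0)
Byte[3]=D2: 2-byte lead, need 1 cont bytes. acc=0x12
Byte[4]=8E: continuation. acc=(acc<<6)|0x0E=0x48E
Completed: cp=U+048E (starts at byte 3)
Byte[5]=2B: 1-byte ASCII. cp=U+002B
Byte[6]=2C: 1-byte ASCII. cp=U+002C
Byte[7]=41: 1-byte ASCII. cp=U+0041
Byte[8]=F0: 4-byte lead, need 3 cont bytes. acc=0x0
Byte[9]=A0: continuation. acc=(acc<<6)|0x20=0x20
Byte[10]=15: expected 10xxxxxx continuation. INVALID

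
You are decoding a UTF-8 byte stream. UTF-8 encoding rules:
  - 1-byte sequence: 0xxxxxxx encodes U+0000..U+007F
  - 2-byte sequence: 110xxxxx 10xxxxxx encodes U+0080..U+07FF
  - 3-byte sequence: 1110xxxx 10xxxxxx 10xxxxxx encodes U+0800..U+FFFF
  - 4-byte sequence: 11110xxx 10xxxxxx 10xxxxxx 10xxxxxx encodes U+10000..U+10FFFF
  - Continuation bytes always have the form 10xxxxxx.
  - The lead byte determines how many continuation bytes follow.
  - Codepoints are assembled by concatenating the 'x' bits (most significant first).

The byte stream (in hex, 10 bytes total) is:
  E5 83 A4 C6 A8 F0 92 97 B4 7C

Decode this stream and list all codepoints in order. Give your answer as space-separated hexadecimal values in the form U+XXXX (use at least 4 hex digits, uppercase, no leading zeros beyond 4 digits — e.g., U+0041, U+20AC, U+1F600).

Byte[0]=E5: 3-byte lead, need 2 cont bytes. acc=0x5
Byte[1]=83: continuation. acc=(acc<<6)|0x03=0x143
Byte[2]=A4: continuation. acc=(acc<<6)|0x24=0x50E4
Completed: cp=U+50E4 (starts at byte 0)
Byte[3]=C6: 2-byte lead, need 1 cont bytes. acc=0x6
Byte[4]=A8: continuation. acc=(acc<<6)|0x28=0x1A8
Completed: cp=U+01A8 (starts at byte 3)
Byte[5]=F0: 4-byte lead, need 3 cont bytes. acc=0x0
Byte[6]=92: continuation. acc=(acc<<6)|0x12=0x12
Byte[7]=97: continuation. acc=(acc<<6)|0x17=0x497
Byte[8]=B4: continuation. acc=(acc<<6)|0x34=0x125F4
Completed: cp=U+125F4 (starts at byte 5)
Byte[9]=7C: 1-byte ASCII. cp=U+007C

Answer: U+50E4 U+01A8 U+125F4 U+007C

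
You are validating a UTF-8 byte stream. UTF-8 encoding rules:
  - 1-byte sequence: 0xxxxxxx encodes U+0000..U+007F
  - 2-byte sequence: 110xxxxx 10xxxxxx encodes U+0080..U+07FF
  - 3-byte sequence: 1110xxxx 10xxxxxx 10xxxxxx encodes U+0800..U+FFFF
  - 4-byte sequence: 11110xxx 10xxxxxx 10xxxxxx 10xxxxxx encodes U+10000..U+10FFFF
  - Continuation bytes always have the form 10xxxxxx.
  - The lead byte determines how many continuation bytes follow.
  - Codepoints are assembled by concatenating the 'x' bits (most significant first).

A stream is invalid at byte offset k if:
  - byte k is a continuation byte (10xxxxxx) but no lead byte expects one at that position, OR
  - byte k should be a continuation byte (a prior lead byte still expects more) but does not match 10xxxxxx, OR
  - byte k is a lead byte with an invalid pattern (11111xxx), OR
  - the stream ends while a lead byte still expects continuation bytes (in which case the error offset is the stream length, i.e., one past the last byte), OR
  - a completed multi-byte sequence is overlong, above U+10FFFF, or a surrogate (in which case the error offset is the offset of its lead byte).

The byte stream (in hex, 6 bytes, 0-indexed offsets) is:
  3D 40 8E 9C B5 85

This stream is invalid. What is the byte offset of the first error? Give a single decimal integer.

Byte[0]=3D: 1-byte ASCII. cp=U+003D
Byte[1]=40: 1-byte ASCII. cp=U+0040
Byte[2]=8E: INVALID lead byte (not 0xxx/110x/1110/11110)

Answer: 2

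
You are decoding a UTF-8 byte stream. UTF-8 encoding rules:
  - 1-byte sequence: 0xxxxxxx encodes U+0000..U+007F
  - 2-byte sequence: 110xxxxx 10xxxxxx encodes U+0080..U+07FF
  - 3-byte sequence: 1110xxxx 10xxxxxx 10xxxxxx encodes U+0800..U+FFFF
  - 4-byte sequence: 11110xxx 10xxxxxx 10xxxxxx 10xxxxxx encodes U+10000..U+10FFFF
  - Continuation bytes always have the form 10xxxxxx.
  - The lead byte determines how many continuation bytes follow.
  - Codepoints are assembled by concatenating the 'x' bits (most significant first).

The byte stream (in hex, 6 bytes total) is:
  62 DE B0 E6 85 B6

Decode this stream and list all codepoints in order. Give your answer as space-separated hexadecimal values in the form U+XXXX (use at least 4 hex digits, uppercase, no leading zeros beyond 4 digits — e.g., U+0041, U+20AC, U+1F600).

Answer: U+0062 U+07B0 U+6176

Derivation:
Byte[0]=62: 1-byte ASCII. cp=U+0062
Byte[1]=DE: 2-byte lead, need 1 cont bytes. acc=0x1E
Byte[2]=B0: continuation. acc=(acc<<6)|0x30=0x7B0
Completed: cp=U+07B0 (starts at byte 1)
Byte[3]=E6: 3-byte lead, need 2 cont bytes. acc=0x6
Byte[4]=85: continuation. acc=(acc<<6)|0x05=0x185
Byte[5]=B6: continuation. acc=(acc<<6)|0x36=0x6176
Completed: cp=U+6176 (starts at byte 3)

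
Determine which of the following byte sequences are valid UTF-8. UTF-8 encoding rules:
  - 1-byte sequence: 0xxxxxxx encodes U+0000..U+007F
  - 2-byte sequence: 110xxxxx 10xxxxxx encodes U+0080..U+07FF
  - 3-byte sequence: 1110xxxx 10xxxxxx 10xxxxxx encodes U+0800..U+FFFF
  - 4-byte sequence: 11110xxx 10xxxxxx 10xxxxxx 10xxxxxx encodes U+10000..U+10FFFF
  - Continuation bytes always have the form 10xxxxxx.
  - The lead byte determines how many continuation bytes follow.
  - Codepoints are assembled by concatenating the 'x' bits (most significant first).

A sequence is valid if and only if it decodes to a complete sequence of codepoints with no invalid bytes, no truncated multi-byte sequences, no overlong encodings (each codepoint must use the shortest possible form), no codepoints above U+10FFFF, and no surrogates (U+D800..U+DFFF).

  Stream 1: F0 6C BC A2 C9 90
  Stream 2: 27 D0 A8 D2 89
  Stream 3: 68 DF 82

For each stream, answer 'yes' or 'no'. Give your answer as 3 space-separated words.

Answer: no yes yes

Derivation:
Stream 1: error at byte offset 1. INVALID
Stream 2: decodes cleanly. VALID
Stream 3: decodes cleanly. VALID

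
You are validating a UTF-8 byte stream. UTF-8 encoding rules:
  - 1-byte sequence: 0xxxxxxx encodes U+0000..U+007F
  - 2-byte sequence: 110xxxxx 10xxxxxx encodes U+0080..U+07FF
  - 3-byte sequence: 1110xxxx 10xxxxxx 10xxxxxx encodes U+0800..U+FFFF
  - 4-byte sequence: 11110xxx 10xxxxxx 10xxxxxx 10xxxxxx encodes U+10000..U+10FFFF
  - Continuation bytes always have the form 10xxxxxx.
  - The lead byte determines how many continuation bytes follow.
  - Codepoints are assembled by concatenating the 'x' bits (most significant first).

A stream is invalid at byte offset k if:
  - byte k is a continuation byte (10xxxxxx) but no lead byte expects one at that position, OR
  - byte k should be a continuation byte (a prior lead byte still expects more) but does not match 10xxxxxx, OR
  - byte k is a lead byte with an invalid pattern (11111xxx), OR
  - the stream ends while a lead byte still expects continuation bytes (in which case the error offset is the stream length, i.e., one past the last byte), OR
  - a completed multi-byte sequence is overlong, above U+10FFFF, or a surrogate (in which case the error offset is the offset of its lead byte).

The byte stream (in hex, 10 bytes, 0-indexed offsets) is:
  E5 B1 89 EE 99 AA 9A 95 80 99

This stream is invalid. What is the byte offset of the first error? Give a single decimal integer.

Byte[0]=E5: 3-byte lead, need 2 cont bytes. acc=0x5
Byte[1]=B1: continuation. acc=(acc<<6)|0x31=0x171
Byte[2]=89: continuation. acc=(acc<<6)|0x09=0x5C49
Completed: cp=U+5C49 (starts at byte 0)
Byte[3]=EE: 3-byte lead, need 2 cont bytes. acc=0xE
Byte[4]=99: continuation. acc=(acc<<6)|0x19=0x399
Byte[5]=AA: continuation. acc=(acc<<6)|0x2A=0xE66A
Completed: cp=U+E66A (starts at byte 3)
Byte[6]=9A: INVALID lead byte (not 0xxx/110x/1110/11110)

Answer: 6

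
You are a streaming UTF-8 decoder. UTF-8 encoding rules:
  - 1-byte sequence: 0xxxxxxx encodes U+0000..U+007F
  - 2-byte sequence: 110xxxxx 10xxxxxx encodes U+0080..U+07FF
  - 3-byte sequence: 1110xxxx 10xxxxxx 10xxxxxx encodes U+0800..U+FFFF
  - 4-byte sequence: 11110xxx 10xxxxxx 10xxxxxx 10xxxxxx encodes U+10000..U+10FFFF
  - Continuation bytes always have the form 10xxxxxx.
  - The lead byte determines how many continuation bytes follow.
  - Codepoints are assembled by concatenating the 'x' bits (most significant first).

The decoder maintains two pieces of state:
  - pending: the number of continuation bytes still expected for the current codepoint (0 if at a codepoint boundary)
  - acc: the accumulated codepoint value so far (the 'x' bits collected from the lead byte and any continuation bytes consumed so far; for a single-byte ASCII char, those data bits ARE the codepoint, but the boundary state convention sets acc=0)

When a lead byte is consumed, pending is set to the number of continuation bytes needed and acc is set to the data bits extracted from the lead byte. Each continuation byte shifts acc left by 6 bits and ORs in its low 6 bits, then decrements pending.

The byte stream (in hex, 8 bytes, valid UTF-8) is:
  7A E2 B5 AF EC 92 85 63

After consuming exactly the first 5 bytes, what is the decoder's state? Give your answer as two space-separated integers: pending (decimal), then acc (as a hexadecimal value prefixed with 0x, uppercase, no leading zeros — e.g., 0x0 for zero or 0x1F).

Answer: 2 0xC

Derivation:
Byte[0]=7A: 1-byte. pending=0, acc=0x0
Byte[1]=E2: 3-byte lead. pending=2, acc=0x2
Byte[2]=B5: continuation. acc=(acc<<6)|0x35=0xB5, pending=1
Byte[3]=AF: continuation. acc=(acc<<6)|0x2F=0x2D6F, pending=0
Byte[4]=EC: 3-byte lead. pending=2, acc=0xC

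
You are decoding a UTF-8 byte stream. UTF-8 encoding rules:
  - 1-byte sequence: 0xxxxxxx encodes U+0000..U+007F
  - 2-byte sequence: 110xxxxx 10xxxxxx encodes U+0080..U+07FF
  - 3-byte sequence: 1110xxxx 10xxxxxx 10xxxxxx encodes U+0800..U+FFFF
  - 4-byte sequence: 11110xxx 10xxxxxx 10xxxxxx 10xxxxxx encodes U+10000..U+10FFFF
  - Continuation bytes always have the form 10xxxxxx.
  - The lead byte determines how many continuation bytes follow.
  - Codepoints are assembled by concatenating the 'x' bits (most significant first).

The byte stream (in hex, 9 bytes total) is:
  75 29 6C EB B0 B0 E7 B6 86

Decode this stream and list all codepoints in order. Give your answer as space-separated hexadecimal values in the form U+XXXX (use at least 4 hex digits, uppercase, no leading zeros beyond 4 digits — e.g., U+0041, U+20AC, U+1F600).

Byte[0]=75: 1-byte ASCII. cp=U+0075
Byte[1]=29: 1-byte ASCII. cp=U+0029
Byte[2]=6C: 1-byte ASCII. cp=U+006C
Byte[3]=EB: 3-byte lead, need 2 cont bytes. acc=0xB
Byte[4]=B0: continuation. acc=(acc<<6)|0x30=0x2F0
Byte[5]=B0: continuation. acc=(acc<<6)|0x30=0xBC30
Completed: cp=U+BC30 (starts at byte 3)
Byte[6]=E7: 3-byte lead, need 2 cont bytes. acc=0x7
Byte[7]=B6: continuation. acc=(acc<<6)|0x36=0x1F6
Byte[8]=86: continuation. acc=(acc<<6)|0x06=0x7D86
Completed: cp=U+7D86 (starts at byte 6)

Answer: U+0075 U+0029 U+006C U+BC30 U+7D86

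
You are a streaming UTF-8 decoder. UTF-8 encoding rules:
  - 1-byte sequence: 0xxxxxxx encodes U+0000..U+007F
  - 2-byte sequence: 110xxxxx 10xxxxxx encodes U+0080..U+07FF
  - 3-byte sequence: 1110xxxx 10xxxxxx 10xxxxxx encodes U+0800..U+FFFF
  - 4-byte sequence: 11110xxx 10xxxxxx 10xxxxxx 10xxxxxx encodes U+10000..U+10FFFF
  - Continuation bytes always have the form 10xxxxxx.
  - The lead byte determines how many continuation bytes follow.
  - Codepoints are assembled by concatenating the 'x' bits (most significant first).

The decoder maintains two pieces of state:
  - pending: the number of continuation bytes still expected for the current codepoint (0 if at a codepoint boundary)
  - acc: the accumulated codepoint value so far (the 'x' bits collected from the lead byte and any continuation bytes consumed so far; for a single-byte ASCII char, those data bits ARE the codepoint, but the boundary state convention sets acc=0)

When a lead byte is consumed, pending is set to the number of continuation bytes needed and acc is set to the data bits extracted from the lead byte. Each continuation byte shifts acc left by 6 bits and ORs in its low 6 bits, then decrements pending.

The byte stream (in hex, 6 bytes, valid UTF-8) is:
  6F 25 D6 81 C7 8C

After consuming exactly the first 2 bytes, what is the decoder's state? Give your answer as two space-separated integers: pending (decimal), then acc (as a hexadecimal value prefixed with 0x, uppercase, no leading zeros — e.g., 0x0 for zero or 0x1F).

Answer: 0 0x0

Derivation:
Byte[0]=6F: 1-byte. pending=0, acc=0x0
Byte[1]=25: 1-byte. pending=0, acc=0x0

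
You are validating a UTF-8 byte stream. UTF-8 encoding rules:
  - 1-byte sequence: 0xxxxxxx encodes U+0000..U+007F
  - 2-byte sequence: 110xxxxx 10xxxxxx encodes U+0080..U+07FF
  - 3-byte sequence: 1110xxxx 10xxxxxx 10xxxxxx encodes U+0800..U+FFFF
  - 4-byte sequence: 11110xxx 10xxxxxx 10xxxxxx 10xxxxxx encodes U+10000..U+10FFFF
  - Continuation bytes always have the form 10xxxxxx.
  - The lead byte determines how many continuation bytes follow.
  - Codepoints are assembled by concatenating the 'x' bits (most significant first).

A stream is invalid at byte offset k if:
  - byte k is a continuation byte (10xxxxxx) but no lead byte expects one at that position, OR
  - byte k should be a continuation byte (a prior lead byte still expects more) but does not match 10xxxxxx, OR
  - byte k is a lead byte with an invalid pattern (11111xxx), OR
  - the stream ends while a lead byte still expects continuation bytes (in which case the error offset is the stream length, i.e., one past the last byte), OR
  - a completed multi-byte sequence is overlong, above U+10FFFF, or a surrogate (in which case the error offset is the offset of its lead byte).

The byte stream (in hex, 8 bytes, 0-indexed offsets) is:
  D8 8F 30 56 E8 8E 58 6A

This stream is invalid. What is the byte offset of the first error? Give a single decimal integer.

Answer: 6

Derivation:
Byte[0]=D8: 2-byte lead, need 1 cont bytes. acc=0x18
Byte[1]=8F: continuation. acc=(acc<<6)|0x0F=0x60F
Completed: cp=U+060F (starts at byte 0)
Byte[2]=30: 1-byte ASCII. cp=U+0030
Byte[3]=56: 1-byte ASCII. cp=U+0056
Byte[4]=E8: 3-byte lead, need 2 cont bytes. acc=0x8
Byte[5]=8E: continuation. acc=(acc<<6)|0x0E=0x20E
Byte[6]=58: expected 10xxxxxx continuation. INVALID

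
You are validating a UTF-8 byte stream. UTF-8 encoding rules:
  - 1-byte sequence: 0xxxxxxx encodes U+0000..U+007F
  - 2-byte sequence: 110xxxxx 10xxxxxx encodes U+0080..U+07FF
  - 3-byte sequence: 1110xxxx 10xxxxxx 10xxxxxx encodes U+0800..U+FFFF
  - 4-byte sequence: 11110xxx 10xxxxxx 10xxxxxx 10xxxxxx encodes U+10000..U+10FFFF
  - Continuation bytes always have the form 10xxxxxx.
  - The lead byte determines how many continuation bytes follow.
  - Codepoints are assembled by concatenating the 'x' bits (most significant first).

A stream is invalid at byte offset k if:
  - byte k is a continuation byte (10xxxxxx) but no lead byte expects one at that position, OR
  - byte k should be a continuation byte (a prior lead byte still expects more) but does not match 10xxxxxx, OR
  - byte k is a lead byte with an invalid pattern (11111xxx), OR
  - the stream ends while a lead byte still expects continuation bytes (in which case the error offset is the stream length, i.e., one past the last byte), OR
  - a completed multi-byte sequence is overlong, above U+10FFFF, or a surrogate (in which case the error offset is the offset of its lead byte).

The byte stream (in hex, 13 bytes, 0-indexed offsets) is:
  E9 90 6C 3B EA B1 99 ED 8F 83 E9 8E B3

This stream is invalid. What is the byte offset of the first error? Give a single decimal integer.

Byte[0]=E9: 3-byte lead, need 2 cont bytes. acc=0x9
Byte[1]=90: continuation. acc=(acc<<6)|0x10=0x250
Byte[2]=6C: expected 10xxxxxx continuation. INVALID

Answer: 2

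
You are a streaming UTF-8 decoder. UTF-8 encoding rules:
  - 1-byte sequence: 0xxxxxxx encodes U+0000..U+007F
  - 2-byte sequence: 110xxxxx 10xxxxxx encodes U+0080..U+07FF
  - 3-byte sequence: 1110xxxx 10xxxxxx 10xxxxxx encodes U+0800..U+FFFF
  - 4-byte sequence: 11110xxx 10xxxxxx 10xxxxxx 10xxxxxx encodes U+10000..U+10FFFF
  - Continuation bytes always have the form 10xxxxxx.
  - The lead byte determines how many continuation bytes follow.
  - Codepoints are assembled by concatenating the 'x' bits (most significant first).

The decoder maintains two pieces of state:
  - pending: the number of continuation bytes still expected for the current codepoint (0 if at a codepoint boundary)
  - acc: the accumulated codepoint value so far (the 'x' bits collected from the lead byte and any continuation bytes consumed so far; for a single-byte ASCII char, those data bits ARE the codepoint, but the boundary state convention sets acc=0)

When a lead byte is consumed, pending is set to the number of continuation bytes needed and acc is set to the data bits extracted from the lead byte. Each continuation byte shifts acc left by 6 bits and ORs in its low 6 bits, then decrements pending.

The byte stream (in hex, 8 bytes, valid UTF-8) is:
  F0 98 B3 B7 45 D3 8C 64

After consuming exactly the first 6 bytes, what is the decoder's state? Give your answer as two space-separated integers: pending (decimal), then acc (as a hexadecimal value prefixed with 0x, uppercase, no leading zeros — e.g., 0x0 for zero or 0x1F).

Answer: 1 0x13

Derivation:
Byte[0]=F0: 4-byte lead. pending=3, acc=0x0
Byte[1]=98: continuation. acc=(acc<<6)|0x18=0x18, pending=2
Byte[2]=B3: continuation. acc=(acc<<6)|0x33=0x633, pending=1
Byte[3]=B7: continuation. acc=(acc<<6)|0x37=0x18CF7, pending=0
Byte[4]=45: 1-byte. pending=0, acc=0x0
Byte[5]=D3: 2-byte lead. pending=1, acc=0x13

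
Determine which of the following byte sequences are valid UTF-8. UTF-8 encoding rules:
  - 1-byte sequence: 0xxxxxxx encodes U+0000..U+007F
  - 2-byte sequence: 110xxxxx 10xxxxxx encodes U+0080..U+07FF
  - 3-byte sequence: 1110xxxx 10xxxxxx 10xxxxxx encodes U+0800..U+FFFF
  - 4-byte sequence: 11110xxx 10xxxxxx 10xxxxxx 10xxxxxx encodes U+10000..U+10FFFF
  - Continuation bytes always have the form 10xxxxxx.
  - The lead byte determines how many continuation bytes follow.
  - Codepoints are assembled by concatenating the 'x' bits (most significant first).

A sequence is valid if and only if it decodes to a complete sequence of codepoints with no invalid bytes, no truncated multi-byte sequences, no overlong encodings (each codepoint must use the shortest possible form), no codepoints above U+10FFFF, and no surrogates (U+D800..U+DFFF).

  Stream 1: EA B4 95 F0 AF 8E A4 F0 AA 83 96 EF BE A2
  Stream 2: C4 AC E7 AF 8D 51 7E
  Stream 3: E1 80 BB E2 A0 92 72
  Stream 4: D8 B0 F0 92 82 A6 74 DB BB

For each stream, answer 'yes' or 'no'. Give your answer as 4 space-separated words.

Stream 1: decodes cleanly. VALID
Stream 2: decodes cleanly. VALID
Stream 3: decodes cleanly. VALID
Stream 4: decodes cleanly. VALID

Answer: yes yes yes yes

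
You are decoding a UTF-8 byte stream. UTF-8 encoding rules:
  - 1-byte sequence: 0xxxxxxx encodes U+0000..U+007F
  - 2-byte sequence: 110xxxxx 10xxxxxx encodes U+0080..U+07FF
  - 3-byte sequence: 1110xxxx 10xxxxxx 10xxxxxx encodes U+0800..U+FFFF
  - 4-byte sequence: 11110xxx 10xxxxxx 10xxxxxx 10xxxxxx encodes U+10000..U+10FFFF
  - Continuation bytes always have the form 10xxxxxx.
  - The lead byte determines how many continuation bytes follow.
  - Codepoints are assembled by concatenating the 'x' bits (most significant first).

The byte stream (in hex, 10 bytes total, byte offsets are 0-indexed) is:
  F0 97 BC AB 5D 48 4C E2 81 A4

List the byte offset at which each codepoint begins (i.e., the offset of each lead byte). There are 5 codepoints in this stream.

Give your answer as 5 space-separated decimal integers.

Answer: 0 4 5 6 7

Derivation:
Byte[0]=F0: 4-byte lead, need 3 cont bytes. acc=0x0
Byte[1]=97: continuation. acc=(acc<<6)|0x17=0x17
Byte[2]=BC: continuation. acc=(acc<<6)|0x3C=0x5FC
Byte[3]=AB: continuation. acc=(acc<<6)|0x2B=0x17F2B
Completed: cp=U+17F2B (starts at byte 0)
Byte[4]=5D: 1-byte ASCII. cp=U+005D
Byte[5]=48: 1-byte ASCII. cp=U+0048
Byte[6]=4C: 1-byte ASCII. cp=U+004C
Byte[7]=E2: 3-byte lead, need 2 cont bytes. acc=0x2
Byte[8]=81: continuation. acc=(acc<<6)|0x01=0x81
Byte[9]=A4: continuation. acc=(acc<<6)|0x24=0x2064
Completed: cp=U+2064 (starts at byte 7)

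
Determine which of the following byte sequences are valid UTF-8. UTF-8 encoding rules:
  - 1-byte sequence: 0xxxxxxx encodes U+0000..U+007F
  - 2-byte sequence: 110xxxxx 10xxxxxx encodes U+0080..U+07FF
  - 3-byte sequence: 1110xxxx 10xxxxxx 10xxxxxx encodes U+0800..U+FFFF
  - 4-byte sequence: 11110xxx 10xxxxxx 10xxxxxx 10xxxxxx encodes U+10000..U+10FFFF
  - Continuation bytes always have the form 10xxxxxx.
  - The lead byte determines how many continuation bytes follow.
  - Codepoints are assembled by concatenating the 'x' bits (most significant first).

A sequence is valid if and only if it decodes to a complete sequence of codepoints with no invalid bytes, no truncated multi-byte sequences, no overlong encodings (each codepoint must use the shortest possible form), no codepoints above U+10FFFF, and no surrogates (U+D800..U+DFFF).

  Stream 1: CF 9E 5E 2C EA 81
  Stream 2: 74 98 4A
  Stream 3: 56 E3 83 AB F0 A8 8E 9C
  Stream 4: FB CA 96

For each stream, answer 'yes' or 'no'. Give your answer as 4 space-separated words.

Answer: no no yes no

Derivation:
Stream 1: error at byte offset 6. INVALID
Stream 2: error at byte offset 1. INVALID
Stream 3: decodes cleanly. VALID
Stream 4: error at byte offset 0. INVALID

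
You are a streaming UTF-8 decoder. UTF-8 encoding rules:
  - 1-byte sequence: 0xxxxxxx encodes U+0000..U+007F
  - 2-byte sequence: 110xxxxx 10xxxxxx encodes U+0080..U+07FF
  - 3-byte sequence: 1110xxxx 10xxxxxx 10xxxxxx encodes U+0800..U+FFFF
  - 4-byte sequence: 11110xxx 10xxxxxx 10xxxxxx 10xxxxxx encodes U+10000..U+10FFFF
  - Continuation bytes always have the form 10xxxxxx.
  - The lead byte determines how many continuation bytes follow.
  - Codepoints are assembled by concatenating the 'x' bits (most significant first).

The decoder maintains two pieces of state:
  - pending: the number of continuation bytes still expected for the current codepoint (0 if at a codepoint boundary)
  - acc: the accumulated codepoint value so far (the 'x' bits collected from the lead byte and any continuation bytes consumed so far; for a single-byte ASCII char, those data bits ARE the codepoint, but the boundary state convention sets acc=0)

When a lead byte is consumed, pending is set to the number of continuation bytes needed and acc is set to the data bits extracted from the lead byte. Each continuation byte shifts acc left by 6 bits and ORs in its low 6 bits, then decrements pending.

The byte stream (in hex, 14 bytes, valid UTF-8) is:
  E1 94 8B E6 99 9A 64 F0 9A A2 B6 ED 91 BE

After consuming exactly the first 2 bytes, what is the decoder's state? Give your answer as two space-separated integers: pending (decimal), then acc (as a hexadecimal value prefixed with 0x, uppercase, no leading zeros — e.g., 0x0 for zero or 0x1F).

Byte[0]=E1: 3-byte lead. pending=2, acc=0x1
Byte[1]=94: continuation. acc=(acc<<6)|0x14=0x54, pending=1

Answer: 1 0x54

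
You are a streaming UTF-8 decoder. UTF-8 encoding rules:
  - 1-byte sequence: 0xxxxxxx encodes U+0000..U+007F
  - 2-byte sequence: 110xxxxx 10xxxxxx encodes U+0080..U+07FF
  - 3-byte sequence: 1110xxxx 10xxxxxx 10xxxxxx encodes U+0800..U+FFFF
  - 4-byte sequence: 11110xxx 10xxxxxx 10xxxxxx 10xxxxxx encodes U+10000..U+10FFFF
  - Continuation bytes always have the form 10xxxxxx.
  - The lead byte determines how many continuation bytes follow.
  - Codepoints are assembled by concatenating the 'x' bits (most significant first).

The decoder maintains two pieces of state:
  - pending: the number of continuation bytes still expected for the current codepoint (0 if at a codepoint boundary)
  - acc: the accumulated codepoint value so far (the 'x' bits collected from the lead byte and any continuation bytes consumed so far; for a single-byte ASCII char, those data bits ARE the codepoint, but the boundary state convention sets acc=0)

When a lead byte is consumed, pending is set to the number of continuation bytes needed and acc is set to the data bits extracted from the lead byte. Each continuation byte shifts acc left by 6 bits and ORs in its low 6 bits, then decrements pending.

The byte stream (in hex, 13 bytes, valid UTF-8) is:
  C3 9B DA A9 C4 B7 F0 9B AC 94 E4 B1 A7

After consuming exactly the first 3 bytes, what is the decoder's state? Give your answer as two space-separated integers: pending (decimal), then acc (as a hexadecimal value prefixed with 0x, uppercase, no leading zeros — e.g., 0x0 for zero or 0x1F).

Answer: 1 0x1A

Derivation:
Byte[0]=C3: 2-byte lead. pending=1, acc=0x3
Byte[1]=9B: continuation. acc=(acc<<6)|0x1B=0xDB, pending=0
Byte[2]=DA: 2-byte lead. pending=1, acc=0x1A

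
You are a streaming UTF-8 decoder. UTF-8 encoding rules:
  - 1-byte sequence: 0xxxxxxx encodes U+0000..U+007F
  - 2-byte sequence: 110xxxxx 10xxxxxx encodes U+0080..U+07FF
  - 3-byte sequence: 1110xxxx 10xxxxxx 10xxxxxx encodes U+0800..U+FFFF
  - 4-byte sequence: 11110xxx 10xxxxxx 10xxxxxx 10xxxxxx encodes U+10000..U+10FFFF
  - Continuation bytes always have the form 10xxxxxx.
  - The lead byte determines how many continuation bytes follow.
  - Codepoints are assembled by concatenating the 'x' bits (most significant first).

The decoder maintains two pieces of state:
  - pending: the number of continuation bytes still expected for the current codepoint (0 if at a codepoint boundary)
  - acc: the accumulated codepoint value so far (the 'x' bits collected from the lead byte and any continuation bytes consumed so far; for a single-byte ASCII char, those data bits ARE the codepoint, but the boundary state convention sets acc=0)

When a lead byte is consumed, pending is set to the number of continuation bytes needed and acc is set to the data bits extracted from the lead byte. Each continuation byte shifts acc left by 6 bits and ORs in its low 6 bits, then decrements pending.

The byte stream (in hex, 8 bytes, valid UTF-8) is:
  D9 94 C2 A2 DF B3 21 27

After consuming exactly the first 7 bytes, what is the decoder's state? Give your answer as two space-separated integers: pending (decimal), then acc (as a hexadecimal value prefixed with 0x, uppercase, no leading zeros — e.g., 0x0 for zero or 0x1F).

Byte[0]=D9: 2-byte lead. pending=1, acc=0x19
Byte[1]=94: continuation. acc=(acc<<6)|0x14=0x654, pending=0
Byte[2]=C2: 2-byte lead. pending=1, acc=0x2
Byte[3]=A2: continuation. acc=(acc<<6)|0x22=0xA2, pending=0
Byte[4]=DF: 2-byte lead. pending=1, acc=0x1F
Byte[5]=B3: continuation. acc=(acc<<6)|0x33=0x7F3, pending=0
Byte[6]=21: 1-byte. pending=0, acc=0x0

Answer: 0 0x0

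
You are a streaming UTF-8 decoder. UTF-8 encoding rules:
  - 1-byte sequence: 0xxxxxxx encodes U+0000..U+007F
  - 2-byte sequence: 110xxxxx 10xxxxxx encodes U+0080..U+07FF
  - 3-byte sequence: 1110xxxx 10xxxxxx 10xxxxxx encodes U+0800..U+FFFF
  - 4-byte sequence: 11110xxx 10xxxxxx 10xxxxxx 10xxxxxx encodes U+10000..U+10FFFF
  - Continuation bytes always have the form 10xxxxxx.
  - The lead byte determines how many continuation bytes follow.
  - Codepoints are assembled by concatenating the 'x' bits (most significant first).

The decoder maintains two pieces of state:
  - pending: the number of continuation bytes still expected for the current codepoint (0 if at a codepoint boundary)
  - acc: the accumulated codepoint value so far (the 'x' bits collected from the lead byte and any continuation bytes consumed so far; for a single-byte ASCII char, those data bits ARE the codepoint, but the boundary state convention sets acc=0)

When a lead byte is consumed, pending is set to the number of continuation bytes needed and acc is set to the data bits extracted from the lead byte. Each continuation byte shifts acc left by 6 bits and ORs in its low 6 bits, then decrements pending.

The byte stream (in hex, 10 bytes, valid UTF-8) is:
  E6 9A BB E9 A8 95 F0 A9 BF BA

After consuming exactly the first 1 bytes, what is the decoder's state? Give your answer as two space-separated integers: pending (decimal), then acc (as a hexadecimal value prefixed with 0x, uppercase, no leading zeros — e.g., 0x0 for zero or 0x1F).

Byte[0]=E6: 3-byte lead. pending=2, acc=0x6

Answer: 2 0x6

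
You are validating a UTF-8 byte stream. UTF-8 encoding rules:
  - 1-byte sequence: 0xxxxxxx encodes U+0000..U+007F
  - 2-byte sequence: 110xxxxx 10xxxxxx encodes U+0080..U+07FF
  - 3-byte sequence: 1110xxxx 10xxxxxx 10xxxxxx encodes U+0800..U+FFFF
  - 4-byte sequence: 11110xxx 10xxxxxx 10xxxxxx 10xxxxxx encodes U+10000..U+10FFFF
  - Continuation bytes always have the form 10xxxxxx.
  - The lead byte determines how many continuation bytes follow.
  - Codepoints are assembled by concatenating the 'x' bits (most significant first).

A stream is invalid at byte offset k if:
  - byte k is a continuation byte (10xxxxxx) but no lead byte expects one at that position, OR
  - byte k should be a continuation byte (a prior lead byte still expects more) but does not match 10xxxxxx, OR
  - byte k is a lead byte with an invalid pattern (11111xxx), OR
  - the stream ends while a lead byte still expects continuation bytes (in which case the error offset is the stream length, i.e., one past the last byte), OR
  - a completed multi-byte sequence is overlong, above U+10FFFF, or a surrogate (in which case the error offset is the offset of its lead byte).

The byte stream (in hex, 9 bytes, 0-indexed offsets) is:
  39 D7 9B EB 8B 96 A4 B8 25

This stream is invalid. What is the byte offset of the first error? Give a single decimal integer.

Byte[0]=39: 1-byte ASCII. cp=U+0039
Byte[1]=D7: 2-byte lead, need 1 cont bytes. acc=0x17
Byte[2]=9B: continuation. acc=(acc<<6)|0x1B=0x5DB
Completed: cp=U+05DB (starts at byte 1)
Byte[3]=EB: 3-byte lead, need 2 cont bytes. acc=0xB
Byte[4]=8B: continuation. acc=(acc<<6)|0x0B=0x2CB
Byte[5]=96: continuation. acc=(acc<<6)|0x16=0xB2D6
Completed: cp=U+B2D6 (starts at byte 3)
Byte[6]=A4: INVALID lead byte (not 0xxx/110x/1110/11110)

Answer: 6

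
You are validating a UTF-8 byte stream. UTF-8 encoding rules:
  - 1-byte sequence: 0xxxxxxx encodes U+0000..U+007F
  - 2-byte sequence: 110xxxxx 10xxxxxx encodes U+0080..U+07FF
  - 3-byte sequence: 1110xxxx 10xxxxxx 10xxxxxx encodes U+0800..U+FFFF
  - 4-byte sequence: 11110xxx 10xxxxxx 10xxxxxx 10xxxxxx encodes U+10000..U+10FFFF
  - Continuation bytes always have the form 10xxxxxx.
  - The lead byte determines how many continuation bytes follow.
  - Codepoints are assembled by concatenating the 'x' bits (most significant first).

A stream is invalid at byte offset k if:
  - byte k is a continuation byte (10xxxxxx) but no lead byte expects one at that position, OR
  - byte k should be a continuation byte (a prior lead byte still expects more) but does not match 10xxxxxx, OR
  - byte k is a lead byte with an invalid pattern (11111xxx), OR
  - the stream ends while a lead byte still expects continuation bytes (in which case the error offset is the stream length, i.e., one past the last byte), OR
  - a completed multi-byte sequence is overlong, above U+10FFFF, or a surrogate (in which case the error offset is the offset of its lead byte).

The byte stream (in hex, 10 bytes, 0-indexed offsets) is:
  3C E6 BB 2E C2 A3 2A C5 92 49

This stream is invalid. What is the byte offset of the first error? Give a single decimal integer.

Byte[0]=3C: 1-byte ASCII. cp=U+003C
Byte[1]=E6: 3-byte lead, need 2 cont bytes. acc=0x6
Byte[2]=BB: continuation. acc=(acc<<6)|0x3B=0x1BB
Byte[3]=2E: expected 10xxxxxx continuation. INVALID

Answer: 3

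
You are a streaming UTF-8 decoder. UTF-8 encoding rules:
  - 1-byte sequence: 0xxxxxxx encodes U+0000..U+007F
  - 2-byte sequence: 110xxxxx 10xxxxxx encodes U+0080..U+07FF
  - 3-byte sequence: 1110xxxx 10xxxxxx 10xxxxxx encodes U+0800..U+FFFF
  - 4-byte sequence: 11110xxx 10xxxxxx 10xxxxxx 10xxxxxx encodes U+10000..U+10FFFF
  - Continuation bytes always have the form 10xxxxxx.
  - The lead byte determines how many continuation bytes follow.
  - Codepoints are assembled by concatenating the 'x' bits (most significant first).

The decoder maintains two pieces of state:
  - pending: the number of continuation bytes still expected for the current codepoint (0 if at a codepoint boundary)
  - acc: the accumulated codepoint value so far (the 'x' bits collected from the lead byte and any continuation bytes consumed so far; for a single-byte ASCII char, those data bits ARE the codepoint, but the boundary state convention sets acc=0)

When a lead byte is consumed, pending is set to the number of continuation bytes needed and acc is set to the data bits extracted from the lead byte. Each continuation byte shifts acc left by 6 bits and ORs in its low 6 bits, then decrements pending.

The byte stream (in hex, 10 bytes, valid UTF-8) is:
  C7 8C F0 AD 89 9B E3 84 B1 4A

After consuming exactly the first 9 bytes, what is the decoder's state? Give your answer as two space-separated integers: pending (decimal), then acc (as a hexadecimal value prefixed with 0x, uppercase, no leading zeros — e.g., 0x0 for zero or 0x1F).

Byte[0]=C7: 2-byte lead. pending=1, acc=0x7
Byte[1]=8C: continuation. acc=(acc<<6)|0x0C=0x1CC, pending=0
Byte[2]=F0: 4-byte lead. pending=3, acc=0x0
Byte[3]=AD: continuation. acc=(acc<<6)|0x2D=0x2D, pending=2
Byte[4]=89: continuation. acc=(acc<<6)|0x09=0xB49, pending=1
Byte[5]=9B: continuation. acc=(acc<<6)|0x1B=0x2D25B, pending=0
Byte[6]=E3: 3-byte lead. pending=2, acc=0x3
Byte[7]=84: continuation. acc=(acc<<6)|0x04=0xC4, pending=1
Byte[8]=B1: continuation. acc=(acc<<6)|0x31=0x3131, pending=0

Answer: 0 0x3131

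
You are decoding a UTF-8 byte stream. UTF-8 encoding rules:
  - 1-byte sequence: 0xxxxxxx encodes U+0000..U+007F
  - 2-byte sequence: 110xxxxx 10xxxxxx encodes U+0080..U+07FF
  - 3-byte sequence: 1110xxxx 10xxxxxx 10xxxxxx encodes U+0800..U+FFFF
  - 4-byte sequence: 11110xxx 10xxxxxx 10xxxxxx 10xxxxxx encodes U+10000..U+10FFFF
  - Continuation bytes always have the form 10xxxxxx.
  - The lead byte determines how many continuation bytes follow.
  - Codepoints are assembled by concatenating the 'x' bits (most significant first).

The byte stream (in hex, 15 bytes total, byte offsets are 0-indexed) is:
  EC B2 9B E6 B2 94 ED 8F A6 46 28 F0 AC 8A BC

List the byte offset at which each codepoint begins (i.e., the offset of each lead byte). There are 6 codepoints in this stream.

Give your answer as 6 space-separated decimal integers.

Answer: 0 3 6 9 10 11

Derivation:
Byte[0]=EC: 3-byte lead, need 2 cont bytes. acc=0xC
Byte[1]=B2: continuation. acc=(acc<<6)|0x32=0x332
Byte[2]=9B: continuation. acc=(acc<<6)|0x1B=0xCC9B
Completed: cp=U+CC9B (starts at byte 0)
Byte[3]=E6: 3-byte lead, need 2 cont bytes. acc=0x6
Byte[4]=B2: continuation. acc=(acc<<6)|0x32=0x1B2
Byte[5]=94: continuation. acc=(acc<<6)|0x14=0x6C94
Completed: cp=U+6C94 (starts at byte 3)
Byte[6]=ED: 3-byte lead, need 2 cont bytes. acc=0xD
Byte[7]=8F: continuation. acc=(acc<<6)|0x0F=0x34F
Byte[8]=A6: continuation. acc=(acc<<6)|0x26=0xD3E6
Completed: cp=U+D3E6 (starts at byte 6)
Byte[9]=46: 1-byte ASCII. cp=U+0046
Byte[10]=28: 1-byte ASCII. cp=U+0028
Byte[11]=F0: 4-byte lead, need 3 cont bytes. acc=0x0
Byte[12]=AC: continuation. acc=(acc<<6)|0x2C=0x2C
Byte[13]=8A: continuation. acc=(acc<<6)|0x0A=0xB0A
Byte[14]=BC: continuation. acc=(acc<<6)|0x3C=0x2C2BC
Completed: cp=U+2C2BC (starts at byte 11)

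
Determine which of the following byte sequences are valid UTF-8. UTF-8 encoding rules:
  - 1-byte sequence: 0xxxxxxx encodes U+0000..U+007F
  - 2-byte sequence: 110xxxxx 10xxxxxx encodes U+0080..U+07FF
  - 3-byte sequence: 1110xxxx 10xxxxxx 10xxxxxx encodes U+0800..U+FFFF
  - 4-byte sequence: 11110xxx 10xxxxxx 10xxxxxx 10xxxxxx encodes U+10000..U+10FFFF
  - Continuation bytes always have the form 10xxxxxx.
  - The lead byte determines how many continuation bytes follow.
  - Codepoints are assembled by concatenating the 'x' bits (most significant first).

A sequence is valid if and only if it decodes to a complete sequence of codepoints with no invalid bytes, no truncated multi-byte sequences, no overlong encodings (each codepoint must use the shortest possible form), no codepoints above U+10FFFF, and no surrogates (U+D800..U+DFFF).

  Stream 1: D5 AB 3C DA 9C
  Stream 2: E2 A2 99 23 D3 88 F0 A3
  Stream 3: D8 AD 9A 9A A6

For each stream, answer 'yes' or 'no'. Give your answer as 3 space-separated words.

Stream 1: decodes cleanly. VALID
Stream 2: error at byte offset 8. INVALID
Stream 3: error at byte offset 2. INVALID

Answer: yes no no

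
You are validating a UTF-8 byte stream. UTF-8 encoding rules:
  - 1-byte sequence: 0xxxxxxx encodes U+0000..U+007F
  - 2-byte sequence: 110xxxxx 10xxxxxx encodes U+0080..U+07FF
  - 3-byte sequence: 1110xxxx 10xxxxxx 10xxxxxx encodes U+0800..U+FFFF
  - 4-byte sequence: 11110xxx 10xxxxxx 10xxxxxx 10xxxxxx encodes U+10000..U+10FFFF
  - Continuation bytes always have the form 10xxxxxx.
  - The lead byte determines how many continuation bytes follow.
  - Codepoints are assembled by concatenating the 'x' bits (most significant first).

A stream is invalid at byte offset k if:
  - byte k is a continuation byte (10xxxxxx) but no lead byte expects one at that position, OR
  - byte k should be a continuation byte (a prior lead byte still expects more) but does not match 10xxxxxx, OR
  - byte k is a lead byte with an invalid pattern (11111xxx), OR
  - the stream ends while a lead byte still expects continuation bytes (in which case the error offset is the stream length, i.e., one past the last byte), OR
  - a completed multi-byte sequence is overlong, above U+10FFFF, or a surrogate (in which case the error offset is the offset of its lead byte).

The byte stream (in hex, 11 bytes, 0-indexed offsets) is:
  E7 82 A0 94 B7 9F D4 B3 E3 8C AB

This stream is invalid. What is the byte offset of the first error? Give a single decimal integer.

Answer: 3

Derivation:
Byte[0]=E7: 3-byte lead, need 2 cont bytes. acc=0x7
Byte[1]=82: continuation. acc=(acc<<6)|0x02=0x1C2
Byte[2]=A0: continuation. acc=(acc<<6)|0x20=0x70A0
Completed: cp=U+70A0 (starts at byte 0)
Byte[3]=94: INVALID lead byte (not 0xxx/110x/1110/11110)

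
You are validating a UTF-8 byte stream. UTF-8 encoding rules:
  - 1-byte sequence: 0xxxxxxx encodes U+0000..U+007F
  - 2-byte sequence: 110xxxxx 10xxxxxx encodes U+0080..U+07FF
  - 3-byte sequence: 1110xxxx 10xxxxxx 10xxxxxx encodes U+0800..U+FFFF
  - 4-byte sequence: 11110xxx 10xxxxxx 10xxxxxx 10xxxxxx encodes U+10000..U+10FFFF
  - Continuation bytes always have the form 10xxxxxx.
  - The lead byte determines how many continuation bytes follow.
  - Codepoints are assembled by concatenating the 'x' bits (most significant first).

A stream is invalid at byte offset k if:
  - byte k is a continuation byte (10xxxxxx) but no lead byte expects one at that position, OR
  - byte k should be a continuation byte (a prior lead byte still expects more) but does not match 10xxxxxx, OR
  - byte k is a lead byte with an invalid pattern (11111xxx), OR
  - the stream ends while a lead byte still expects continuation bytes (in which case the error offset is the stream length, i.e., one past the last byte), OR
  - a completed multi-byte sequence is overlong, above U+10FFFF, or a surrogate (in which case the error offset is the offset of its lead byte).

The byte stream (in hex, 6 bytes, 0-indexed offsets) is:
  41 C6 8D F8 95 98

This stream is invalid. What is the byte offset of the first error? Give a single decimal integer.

Byte[0]=41: 1-byte ASCII. cp=U+0041
Byte[1]=C6: 2-byte lead, need 1 cont bytes. acc=0x6
Byte[2]=8D: continuation. acc=(acc<<6)|0x0D=0x18D
Completed: cp=U+018D (starts at byte 1)
Byte[3]=F8: INVALID lead byte (not 0xxx/110x/1110/11110)

Answer: 3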